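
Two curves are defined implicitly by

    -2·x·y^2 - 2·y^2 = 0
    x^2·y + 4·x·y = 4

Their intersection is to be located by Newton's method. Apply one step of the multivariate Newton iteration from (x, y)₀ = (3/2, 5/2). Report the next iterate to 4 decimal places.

(1.0280, 1.4860)

At (3/2, 5/2): F = (-31.2500, 16.6250).
Jacobian J = [[-2·y^2, -4·x·y - 4·y], [2·x·y + 4·y, x^2 + 4·x]].
At the point, J = [[-12.5000, -25.0000], [17.5000, 8.2500]] (det J = 334.3750).
Solving J·Δ = −F gives Δ = (-0.4720, -1.0140).
Then the next iterate is (x, y)₁ = (1.0280, 1.4860).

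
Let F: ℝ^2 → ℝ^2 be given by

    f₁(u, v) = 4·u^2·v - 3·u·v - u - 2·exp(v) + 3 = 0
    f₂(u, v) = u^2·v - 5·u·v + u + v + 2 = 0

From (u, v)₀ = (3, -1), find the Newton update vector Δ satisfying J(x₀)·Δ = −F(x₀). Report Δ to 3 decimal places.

At (3, -1): F = (-27.73576, 10.000).
Jacobian J = [[8·u·v - 3·v - 1, 4·u^2 - 3·u - 2·exp(v)], [2·u·v - 5·v + 1, u^2 - 5·u + 1]].
At the point, J = [[-22.000, 26.26424], [0.000, -5.000]] (det J = 110.000).
Solving J·Δ = −F gives Δ = (1.127, 2.000).

(1.127, 2.000)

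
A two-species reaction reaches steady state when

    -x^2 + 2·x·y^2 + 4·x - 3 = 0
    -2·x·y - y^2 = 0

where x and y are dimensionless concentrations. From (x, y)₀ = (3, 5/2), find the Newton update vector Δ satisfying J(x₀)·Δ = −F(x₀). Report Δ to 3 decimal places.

(-6.522, 1.033)

At (3, 5/2): F = (37.500, -21.250).
Jacobian J = [[-2·x + 2·y^2 + 4, 4·x·y], [-2·y, -2·x - 2·y]].
At the point, J = [[10.500, 30.000], [-5.000, -11.000]] (det J = 34.500).
Solving J·Δ = −F gives Δ = (-6.522, 1.033).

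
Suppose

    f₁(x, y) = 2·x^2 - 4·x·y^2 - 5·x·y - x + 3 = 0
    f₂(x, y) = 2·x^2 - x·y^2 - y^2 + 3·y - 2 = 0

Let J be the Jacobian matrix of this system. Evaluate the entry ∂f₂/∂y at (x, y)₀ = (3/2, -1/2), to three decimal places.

5.500

∂f₂/∂y = -2·x·y - 2·y + 3.
At (3/2, -1/2) this is 5.500.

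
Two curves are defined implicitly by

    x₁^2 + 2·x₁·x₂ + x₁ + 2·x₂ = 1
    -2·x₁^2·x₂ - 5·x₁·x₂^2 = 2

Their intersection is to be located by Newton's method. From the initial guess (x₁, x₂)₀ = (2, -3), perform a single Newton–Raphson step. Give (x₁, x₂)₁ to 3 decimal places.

(5.622, -0.230)

At (2, -3): F = (-13.000, -68.000).
Jacobian J = [[2·x₁ + 2·x₂ + 1, 2·x₁ + 2], [-4·x₁·x₂ - 5·x₂^2, -2·x₁^2 - 10·x₁·x₂]].
At the point, J = [[-1.000, 6.000], [-21.000, 52.000]] (det J = 74.000).
Solving J·Δ = −F gives Δ = (3.622, 2.770).
Then the next iterate is (x₁, x₂)₁ = (5.622, -0.230).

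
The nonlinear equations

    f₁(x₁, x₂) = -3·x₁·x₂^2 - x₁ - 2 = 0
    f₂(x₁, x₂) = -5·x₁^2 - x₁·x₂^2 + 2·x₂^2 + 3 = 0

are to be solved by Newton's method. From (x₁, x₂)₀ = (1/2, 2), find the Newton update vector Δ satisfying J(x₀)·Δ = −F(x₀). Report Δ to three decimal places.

(-0.034, -1.343)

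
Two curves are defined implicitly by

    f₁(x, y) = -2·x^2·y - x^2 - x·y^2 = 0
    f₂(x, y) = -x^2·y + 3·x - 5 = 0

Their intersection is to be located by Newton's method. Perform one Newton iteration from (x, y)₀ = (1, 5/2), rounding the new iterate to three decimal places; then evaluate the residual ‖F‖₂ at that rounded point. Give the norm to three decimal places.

350.998

At (1, 5/2): F = (-12.250, -4.500).
Jacobian J = [[-4·x·y - 2·x - y^2, -2·x^2 - 2·x·y], [-2·x·y + 3, -x^2]].
At the point, J = [[-18.250, -7.000], [-2.000, -1.000]] (det J = 4.250).
Solving J·Δ = −F gives Δ = (4.529, -13.559).
Then the next iterate is (x, y)₁ = (5.529, -11.059).
Re-evaluating at (5.529, -11.059): F = (-30.63099, 349.65887), so ‖F‖₂ = 350.998.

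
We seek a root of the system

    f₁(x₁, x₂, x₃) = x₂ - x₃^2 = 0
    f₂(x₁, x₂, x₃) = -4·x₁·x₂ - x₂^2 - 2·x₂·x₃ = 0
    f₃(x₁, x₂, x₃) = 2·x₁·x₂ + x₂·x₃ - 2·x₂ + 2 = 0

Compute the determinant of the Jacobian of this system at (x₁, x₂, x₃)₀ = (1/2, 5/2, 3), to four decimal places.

J = [[0, 1, -2·x₃], [-4·x₂, -4·x₁ - 2·x₂ - 2·x₃, -2·x₂], [2·x₂, 2·x₁ + x₃ - 2, x₂]].
At the point, J = [[0.0000, 1.0000, -6.0000], [-10.0000, -13.0000, -5.0000], [5.0000, 2.0000, 2.5000]].
det J = -270.0000.

-270.0000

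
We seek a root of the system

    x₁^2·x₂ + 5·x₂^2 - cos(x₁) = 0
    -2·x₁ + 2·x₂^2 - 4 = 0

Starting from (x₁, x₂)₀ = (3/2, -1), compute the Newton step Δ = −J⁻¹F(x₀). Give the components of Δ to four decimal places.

(-6.6044, 2.0522)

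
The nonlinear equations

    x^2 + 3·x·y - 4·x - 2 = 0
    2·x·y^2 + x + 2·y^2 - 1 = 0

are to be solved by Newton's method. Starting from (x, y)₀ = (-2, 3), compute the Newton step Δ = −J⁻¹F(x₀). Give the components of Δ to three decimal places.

(0.294, -1.284)

At (-2, 3): F = (-8.000, -21.000).
Jacobian J = [[2·x + 3·y - 4, 3·x], [2·y^2 + 1, 4·x·y + 4·y]].
At the point, J = [[1.000, -6.000], [19.000, -12.000]] (det J = 102.000).
Solving J·Δ = −F gives Δ = (0.294, -1.284).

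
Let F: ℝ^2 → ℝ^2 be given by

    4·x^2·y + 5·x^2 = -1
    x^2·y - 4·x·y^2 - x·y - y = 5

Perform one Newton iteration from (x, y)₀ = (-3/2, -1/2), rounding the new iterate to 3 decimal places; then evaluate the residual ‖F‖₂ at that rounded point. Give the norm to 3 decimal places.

37.112

At (-3/2, -1/2): F = (7.750, -4.875).
Jacobian J = [[8·x·y + 10·x, 4·x^2], [2·x·y - 4·y^2 - y, x^2 - 8·x·y - x - 1]].
At the point, J = [[-9.000, 9.000], [1.000, -3.250]] (det J = 20.250).
Solving J·Δ = −F gives Δ = (-0.923, -1.784).
Then the next iterate is (x, y)₁ = (-2.423, -2.284).
Re-evaluating at (-2.423, -2.284): F = (-23.28216, 28.90050), so ‖F‖₂ = 37.112.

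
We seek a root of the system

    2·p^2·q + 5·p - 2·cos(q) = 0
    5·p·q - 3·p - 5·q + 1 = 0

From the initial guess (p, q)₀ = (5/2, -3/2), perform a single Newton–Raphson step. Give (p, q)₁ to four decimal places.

At (5/2, -3/2): F = (-6.391474, -17.7500).
Jacobian J = [[4·p·q + 5, 2·p^2 + 2·sin(q)], [5·q - 3, 5·p - 5]].
At the point, J = [[-10.0000, 10.505010], [-10.5000, 7.5000]] (det J = 35.302605).
Solving J·Δ = −F gives Δ = (-3.9240, -3.1270).
Then the next iterate is (p, q)₁ = (-1.4240, -4.6270).

(-1.4240, -4.6270)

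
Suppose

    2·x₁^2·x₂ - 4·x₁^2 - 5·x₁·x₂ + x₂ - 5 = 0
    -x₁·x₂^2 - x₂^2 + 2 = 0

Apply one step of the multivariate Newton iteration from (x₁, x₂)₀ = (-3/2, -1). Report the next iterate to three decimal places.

(-2.050, 2.050)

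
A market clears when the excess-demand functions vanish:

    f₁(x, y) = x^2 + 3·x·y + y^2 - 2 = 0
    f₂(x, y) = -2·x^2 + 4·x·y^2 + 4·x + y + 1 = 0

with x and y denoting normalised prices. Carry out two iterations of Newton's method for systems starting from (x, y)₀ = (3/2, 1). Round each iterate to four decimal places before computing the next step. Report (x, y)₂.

(1.9721, -0.4338)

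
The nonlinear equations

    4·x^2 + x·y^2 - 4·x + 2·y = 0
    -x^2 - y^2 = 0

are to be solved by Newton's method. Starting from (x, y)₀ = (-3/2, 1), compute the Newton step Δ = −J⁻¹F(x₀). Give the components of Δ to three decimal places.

(1.038, -0.068)

At (-3/2, 1): F = (15.500, -3.250).
Jacobian J = [[8·x + y^2 - 4, 2·x·y + 2], [-2·x, -2·y]].
At the point, J = [[-15.000, -1.000], [3.000, -2.000]] (det J = 33.000).
Solving J·Δ = −F gives Δ = (1.038, -0.068).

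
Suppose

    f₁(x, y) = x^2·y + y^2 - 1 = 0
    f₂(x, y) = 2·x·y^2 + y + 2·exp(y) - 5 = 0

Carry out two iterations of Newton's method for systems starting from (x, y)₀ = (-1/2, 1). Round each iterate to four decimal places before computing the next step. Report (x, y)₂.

At (-1/2, 1): F = (0.2500, 0.436564).
Jacobian J = [[2·x·y, x^2 + 2·y], [2·y^2, 4·x·y + 2·exp(y) + 1]].
At the point, J = [[-1.0000, 2.2500], [2.0000, 4.436564]] (det J = -8.936564).
Solving J·Δ = −F gives Δ = (0.0142, -0.1048).
Then the next iterate is (x, y)₁ = (-0.4858, 0.8952).
Round to (-0.4858, 0.8952) and repeat: F = (0.012652, 0.012227), J = [[-0.869776, 2.026402], [1.602766, 4.156098]].
Δ = (0.0041, -0.0045), so (x, y)₂ = (-0.4817, 0.8907).

(-0.4817, 0.8907)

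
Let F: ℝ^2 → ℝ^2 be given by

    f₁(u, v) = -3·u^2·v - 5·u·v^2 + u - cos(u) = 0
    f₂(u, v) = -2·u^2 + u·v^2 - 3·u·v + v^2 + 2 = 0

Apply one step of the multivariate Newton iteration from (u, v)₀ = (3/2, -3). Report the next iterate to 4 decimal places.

(-1.1395, -2.9063)

At (3/2, -3): F = (-45.820737, 33.5000).
Jacobian J = [[-6·u·v - 5·v^2 + sin(u) + 1, -3·u^2 - 10·u·v], [-4·u + v^2 - 3·v, 2·u·v - 3·u + 2·v]].
At the point, J = [[-16.002505, 38.2500], [12.0000, -19.5000]] (det J = -146.951152).
Solving J·Δ = −F gives Δ = (-2.6395, 0.0937).
Then the next iterate is (u, v)₁ = (-1.1395, -2.9063).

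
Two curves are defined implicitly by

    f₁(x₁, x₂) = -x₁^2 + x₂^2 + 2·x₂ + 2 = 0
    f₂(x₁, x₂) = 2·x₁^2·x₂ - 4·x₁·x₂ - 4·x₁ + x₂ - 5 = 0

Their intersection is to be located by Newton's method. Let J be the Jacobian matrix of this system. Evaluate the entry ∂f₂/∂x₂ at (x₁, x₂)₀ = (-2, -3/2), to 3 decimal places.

17.000

∂f₂/∂x₂ = 2·x₁^2 - 4·x₁ + 1.
At (-2, -3/2) this is 17.000.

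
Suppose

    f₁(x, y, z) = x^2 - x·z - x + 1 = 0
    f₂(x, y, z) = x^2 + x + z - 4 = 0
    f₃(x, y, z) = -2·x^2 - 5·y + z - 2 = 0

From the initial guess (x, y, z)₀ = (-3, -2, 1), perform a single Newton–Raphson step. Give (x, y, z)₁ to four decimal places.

At (-3, -2, 1): F = (16.0000, 3.0000, -9.0000).
Jacobian J = [[2·x - z - 1, 0, -x], [2·x + 1, 0, 1], [-4·x, -5, 1]].
At the point, J = [[-8.0000, 0.0000, 3.0000], [-5.0000, 0.0000, 1.0000], [12.0000, -5.0000, 1.0000]] (det J = 35.0000).
Solving J·Δ = −F gives Δ = (-1.0000, -5.8000, -8.0000).
Then the next iterate is (x, y, z)₁ = (-4.0000, -7.8000, -7.0000).

(-4.0000, -7.8000, -7.0000)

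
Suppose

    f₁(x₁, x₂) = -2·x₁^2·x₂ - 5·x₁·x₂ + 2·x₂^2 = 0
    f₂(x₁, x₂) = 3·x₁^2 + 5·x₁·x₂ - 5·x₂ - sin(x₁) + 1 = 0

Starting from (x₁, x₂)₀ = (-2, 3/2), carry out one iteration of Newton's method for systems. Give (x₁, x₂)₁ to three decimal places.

(-3.257, 1.269)

At (-2, 3/2): F = (7.500, -8.59070).
Jacobian J = [[-4·x₁·x₂ - 5·x₂, -2·x₁^2 - 5·x₁ + 4·x₂], [6·x₁ + 5·x₂ - cos(x₁), 5·x₁ - 5]].
At the point, J = [[4.500, 8.000], [-4.08385, -15.000]] (det J = -34.82917).
Solving J·Δ = −F gives Δ = (-1.257, -0.231).
Then the next iterate is (x₁, x₂)₁ = (-3.257, 1.269).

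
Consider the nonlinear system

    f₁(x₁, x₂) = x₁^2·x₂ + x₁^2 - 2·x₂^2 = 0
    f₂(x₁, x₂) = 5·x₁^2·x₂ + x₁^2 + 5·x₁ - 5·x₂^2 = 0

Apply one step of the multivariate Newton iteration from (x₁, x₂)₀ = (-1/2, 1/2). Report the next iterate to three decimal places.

At (-1/2, 1/2): F = (-0.125, -2.875).
Jacobian J = [[2·x₁·x₂ + 2·x₁, x₁^2 - 4·x₂], [10·x₁·x₂ + 2·x₁ + 5, 5·x₁^2 - 10·x₂]].
At the point, J = [[-1.500, -1.750], [1.500, -3.750]] (det J = 8.250).
Solving J·Δ = −F gives Δ = (0.553, -0.545).
Then the next iterate is (x₁, x₂)₁ = (0.053, -0.045).

(0.053, -0.045)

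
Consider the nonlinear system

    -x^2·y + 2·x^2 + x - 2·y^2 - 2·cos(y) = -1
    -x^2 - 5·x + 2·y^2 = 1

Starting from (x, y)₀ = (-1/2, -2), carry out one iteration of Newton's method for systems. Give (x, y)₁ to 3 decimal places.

(-0.300, -0.944)

At (-1/2, -2): F = (-5.66771, 9.250).
Jacobian J = [[-2·x·y + 4·x + 1, -x^2 - 4·y + 2·sin(y)], [-2·x - 5, 4·y]].
At the point, J = [[-3.000, 5.93141], [-4.000, -8.000]] (det J = 47.72562).
Solving J·Δ = −F gives Δ = (0.200, 1.056).
Then the next iterate is (x, y)₁ = (-0.300, -0.944).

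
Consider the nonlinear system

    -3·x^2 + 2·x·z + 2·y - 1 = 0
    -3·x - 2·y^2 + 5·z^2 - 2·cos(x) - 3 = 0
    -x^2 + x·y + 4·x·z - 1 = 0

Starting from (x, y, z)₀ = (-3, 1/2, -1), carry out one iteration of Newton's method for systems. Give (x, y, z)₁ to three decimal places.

At (-3, 1/2, -1): F = (-21.000, 12.47998, 0.500).
Jacobian J = [[-6·x + 2·z, 2, 2·x], [2·sin(x) - 3, -4·y, 10·z], [-2·x + y + 4·z, x, 4·x]].
At the point, J = [[16.000, 2.000, -6.000], [-3.28224, -2.000, -10.000], [2.500, -3.000, -12.000]] (det J = -313.85408).
Solving J·Δ = −F gives Δ = (2.021, -2.444, 1.074).
Then the next iterate is (x, y, z)₁ = (-0.979, -1.944, 0.074).

(-0.979, -1.944, 0.074)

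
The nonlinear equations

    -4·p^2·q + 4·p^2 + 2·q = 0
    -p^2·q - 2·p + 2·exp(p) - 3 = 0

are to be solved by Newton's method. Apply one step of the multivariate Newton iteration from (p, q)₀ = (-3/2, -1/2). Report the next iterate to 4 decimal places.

(-0.6045, -1.0171)

At (-3/2, -1/2): F = (12.5000, 1.571260).
Jacobian J = [[-8·p·q + 8·p, -4·p^2 + 2], [-2·p·q + 2·exp(p) - 2, -p^2]].
At the point, J = [[-18.0000, -7.0000], [-3.053740, -2.2500]] (det J = 19.123822).
Solving J·Δ = −F gives Δ = (0.8955, -0.5171).
Then the next iterate is (p, q)₁ = (-0.6045, -1.0171).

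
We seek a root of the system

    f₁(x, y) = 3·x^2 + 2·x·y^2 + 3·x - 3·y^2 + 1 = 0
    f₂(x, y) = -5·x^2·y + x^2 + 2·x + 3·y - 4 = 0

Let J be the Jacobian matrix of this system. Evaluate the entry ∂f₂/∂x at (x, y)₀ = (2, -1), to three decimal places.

26.000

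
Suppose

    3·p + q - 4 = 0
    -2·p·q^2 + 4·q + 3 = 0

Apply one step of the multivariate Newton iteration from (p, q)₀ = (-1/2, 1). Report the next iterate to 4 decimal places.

(1.2500, 0.2500)

At (-1/2, 1): F = (-4.5000, 8.0000).
Jacobian J = [[3, 1], [-2·q^2, -4·p·q + 4]].
At the point, J = [[3.0000, 1.0000], [-2.0000, 6.0000]] (det J = 20.0000).
Solving J·Δ = −F gives Δ = (1.7500, -0.7500).
Then the next iterate is (p, q)₁ = (1.2500, 0.2500).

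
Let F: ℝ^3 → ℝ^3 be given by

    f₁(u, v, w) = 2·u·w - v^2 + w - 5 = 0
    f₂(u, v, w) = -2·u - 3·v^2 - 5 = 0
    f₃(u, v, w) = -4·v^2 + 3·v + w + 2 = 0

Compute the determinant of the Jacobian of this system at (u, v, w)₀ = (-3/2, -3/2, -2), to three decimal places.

J = [[2·w, -2·v, 2·u + 1], [-2, -6·v, 0], [0, -8·v + 3, 1]].
At the point, J = [[-4.000, 3.000, -2.000], [-2.000, 9.000, 0.000], [0.000, 15.000, 1.000]].
det J = 30.000.

30.000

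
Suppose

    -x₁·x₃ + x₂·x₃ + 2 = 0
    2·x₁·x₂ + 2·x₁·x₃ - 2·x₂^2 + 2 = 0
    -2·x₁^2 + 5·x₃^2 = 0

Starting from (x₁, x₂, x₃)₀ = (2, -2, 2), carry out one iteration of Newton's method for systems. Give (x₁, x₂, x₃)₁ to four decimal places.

(1.4310, -1.2241, 1.1724)

At (2, -2, 2): F = (-6.0000, -6.0000, 12.0000).
Jacobian J = [[-x₃, x₃, -x₁ + x₂], [2·x₂ + 2·x₃, 2·x₁ - 4·x₂, 2·x₁], [-4·x₁, 0, 10·x₃]].
At the point, J = [[-2.0000, 2.0000, -4.0000], [0.0000, 12.0000, 4.0000], [-8.0000, 0.0000, 20.0000]] (det J = -928.0000).
Solving J·Δ = −F gives Δ = (-0.5690, 0.7759, -0.8276).
Then the next iterate is (x₁, x₂, x₃)₁ = (1.4310, -1.2241, 1.1724).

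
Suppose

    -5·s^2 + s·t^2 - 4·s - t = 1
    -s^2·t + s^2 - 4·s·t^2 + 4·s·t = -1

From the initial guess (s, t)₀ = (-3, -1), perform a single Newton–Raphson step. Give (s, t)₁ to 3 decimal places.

At (-3, -1): F = (-36.000, 43.000).
Jacobian J = [[-10·s + t^2 - 4, 2·s·t - 1], [-2·s·t + 2·s - 4·t^2 + 4·t, -s^2 - 8·s·t + 4·s]].
At the point, J = [[27.000, 5.000], [-20.000, -45.000]] (det J = -1115.000).
Solving J·Δ = −F gives Δ = (1.260, 0.396).
Then the next iterate is (s, t)₁ = (-1.740, -0.604).

(-1.740, -0.604)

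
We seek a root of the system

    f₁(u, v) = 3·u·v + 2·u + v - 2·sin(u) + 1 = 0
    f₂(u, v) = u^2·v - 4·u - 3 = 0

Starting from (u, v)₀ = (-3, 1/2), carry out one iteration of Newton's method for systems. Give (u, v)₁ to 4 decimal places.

(1.4221, 2.4394)

At (-3, 1/2): F = (-8.717760, 13.5000).
Jacobian J = [[3·v - 2·cos(u) + 2, 3·u + 1], [2·u·v - 4, u^2]].
At the point, J = [[5.479985, -8.0000], [-7.0000, 9.0000]] (det J = -6.680135).
Solving J·Δ = −F gives Δ = (4.4221, 1.9394).
Then the next iterate is (u, v)₁ = (1.4221, 2.4394).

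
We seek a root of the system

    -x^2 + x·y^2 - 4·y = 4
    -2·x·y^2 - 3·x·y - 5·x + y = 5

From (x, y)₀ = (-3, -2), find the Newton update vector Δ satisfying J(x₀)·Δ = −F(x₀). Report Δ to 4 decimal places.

(1.5000, 0.2500)

At (-3, -2): F = (-17.0000, 14.0000).
Jacobian J = [[-2·x + y^2, 2·x·y - 4], [-2·y^2 - 3·y - 5, -4·x·y - 3·x + 1]].
At the point, J = [[10.0000, 8.0000], [-7.0000, -14.0000]] (det J = -84.0000).
Solving J·Δ = −F gives Δ = (1.5000, 0.2500).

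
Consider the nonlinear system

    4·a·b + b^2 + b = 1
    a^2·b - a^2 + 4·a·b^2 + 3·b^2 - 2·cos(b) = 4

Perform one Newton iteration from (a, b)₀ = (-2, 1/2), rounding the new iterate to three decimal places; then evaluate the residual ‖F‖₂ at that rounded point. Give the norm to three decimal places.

3.808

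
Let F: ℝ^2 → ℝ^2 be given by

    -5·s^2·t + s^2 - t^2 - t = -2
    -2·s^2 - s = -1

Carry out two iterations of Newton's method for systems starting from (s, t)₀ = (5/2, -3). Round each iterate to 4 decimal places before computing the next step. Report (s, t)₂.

(0.6790, -4.3765)

At (5/2, -3): F = (96.0000, -14.0000).
Jacobian J = [[-10·s·t + 2·s, -5·s^2 - 2·t - 1], [-4·s - 1, 0]].
At the point, J = [[80.0000, -26.2500], [-11.0000, 0.0000]] (det J = -288.7500).
Solving J·Δ = −F gives Δ = (-1.2727, -0.2216).
Then the next iterate is (s, t)₁ = (1.2273, -3.2216).
Round to (1.2273, -3.2216) and repeat: F = (20.612080, -3.239831), J = [[41.993297, -2.088126], [-5.9092, 0.0000]].
Δ = (-0.5483, -1.1549), so (s, t)₂ = (0.6790, -4.3765).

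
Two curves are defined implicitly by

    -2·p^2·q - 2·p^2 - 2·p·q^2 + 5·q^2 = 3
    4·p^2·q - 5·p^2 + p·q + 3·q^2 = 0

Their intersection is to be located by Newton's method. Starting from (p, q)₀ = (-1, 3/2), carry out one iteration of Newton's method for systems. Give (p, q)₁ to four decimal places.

(-0.6589, 0.9934)

At (-1, 3/2): F = (7.7500, 6.2500).
Jacobian J = [[-4·p·q - 4·p - 2·q^2, -2·p^2 - 4·p·q + 10·q], [8·p·q - 10·p + q, 4·p^2 + p + 6·q]].
At the point, J = [[5.5000, 19.0000], [-0.5000, 12.0000]] (det J = 75.5000).
Solving J·Δ = −F gives Δ = (0.3411, -0.5066).
Then the next iterate is (p, q)₁ = (-0.6589, 0.9934).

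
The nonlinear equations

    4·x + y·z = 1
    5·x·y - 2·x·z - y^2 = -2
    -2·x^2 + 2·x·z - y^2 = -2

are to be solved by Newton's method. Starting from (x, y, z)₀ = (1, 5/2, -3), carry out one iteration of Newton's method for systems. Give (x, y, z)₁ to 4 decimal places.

At (1, 5/2, -3): F = (-4.5000, 14.2500, -12.2500).
Jacobian J = [[4, z, y], [5·y - 2·z, 5·x - 2·y, -2·x], [-4·x + 2·z, -2·y, 2·x]].
At the point, J = [[4.0000, -3.0000, 2.5000], [18.5000, 0.0000, -2.0000], [-10.0000, -5.0000, 2.0000]] (det J = -220.2500).
Solving J·Δ = −F gives Δ = (-0.5499, -0.5349, 2.0380).
Then the next iterate is (x, y, z)₁ = (0.4501, 1.9651, -0.9620).

(0.4501, 1.9651, -0.9620)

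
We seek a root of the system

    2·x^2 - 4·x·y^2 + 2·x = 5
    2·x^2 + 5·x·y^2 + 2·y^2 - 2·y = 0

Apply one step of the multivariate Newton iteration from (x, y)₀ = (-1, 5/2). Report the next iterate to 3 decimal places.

At (-1, 5/2): F = (20.000, -21.750).
Jacobian J = [[4·x - 4·y^2 + 2, -8·x·y], [4·x + 5·y^2, 10·x·y + 4·y - 2]].
At the point, J = [[-27.000, 20.000], [27.250, -17.000]] (det J = -86.000).
Solving J·Δ = −F gives Δ = (1.105, 0.491).
Then the next iterate is (x, y)₁ = (0.105, 2.991).

(0.105, 2.991)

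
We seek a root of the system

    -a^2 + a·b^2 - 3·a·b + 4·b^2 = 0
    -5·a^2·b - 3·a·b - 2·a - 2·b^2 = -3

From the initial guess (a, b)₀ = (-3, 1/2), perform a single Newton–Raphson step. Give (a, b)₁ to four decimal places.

At (-3, 1/2): F = (-4.2500, -9.5000).
Jacobian J = [[-2·a + b^2 - 3·b, 2·a·b - 3·a + 8·b], [-10·a·b - 3·b - 2, -5·a^2 - 3·a - 4·b]].
At the point, J = [[4.7500, 10.0000], [11.5000, -38.0000]] (det J = -295.5000).
Solving J·Δ = −F gives Δ = (0.8680, 0.0127).
Then the next iterate is (a, b)₁ = (-2.1320, 0.5127).

(-2.1320, 0.5127)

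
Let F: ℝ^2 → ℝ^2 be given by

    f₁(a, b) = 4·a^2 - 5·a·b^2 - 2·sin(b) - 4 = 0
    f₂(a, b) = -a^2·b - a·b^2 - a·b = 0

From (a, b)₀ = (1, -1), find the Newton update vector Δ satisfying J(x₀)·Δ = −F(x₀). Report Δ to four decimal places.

(-0.5000, 0.5401)

At (1, -1): F = (-3.317058, 1.0000).
Jacobian J = [[8·a - 5·b^2, -10·a·b - 2·cos(b)], [-2·a·b - b^2 - b, -a^2 - 2·a·b - a]].
At the point, J = [[3.0000, 8.919395], [2.0000, 0.0000]] (det J = -17.838791).
Solving J·Δ = −F gives Δ = (-0.5000, 0.5401).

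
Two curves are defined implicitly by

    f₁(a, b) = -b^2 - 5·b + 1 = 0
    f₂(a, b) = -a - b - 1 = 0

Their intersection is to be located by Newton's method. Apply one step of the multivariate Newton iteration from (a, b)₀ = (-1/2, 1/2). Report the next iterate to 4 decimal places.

(-1.2083, 0.2083)

At (-1/2, 1/2): F = (-1.7500, -1.0000).
Jacobian J = [[0, -2·b - 5], [-1, -1]].
At the point, J = [[0.0000, -6.0000], [-1.0000, -1.0000]] (det J = -6.0000).
Solving J·Δ = −F gives Δ = (-0.7083, -0.2917).
Then the next iterate is (a, b)₁ = (-1.2083, 0.2083).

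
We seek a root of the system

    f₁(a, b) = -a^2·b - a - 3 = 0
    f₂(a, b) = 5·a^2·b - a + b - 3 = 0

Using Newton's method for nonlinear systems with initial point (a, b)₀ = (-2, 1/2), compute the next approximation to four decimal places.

At (-2, 1/2): F = (-3.0000, 9.5000).
Jacobian J = [[-2·a·b - 1, -a^2], [10·a·b - 1, 5·a^2 + 1]].
At the point, J = [[1.0000, -4.0000], [-11.0000, 21.0000]] (det J = -23.0000).
Solving J·Δ = −F gives Δ = (-1.0870, -1.0217).
Then the next iterate is (a, b)₁ = (-3.0870, -0.5217).

(-3.0870, -0.5217)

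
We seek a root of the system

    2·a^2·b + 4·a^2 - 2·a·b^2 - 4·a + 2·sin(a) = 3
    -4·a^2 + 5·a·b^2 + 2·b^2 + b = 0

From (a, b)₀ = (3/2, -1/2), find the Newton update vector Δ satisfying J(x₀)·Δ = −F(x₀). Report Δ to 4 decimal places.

At (3/2, -1/2): F = (-1.005010, -7.1250).
Jacobian J = [[4·a·b + 8·a - 2·b^2 + 2·cos(a) - 4, 2·a^2 - 4·a·b], [-8·a + 5·b^2, 10·a·b + 4·b + 1]].
At the point, J = [[4.641474, 7.5000], [-10.7500, -8.5000]] (det J = 41.172468).
Solving J·Δ = −F gives Δ = (-1.5054, 1.0656).

(-1.5054, 1.0656)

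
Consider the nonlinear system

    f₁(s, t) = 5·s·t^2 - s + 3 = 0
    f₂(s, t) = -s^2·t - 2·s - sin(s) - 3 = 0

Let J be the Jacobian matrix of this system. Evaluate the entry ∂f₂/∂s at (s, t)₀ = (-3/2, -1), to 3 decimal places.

∂f₂/∂s = -2·s·t - cos(s) - 2.
At (-3/2, -1) this is -5.071.

-5.071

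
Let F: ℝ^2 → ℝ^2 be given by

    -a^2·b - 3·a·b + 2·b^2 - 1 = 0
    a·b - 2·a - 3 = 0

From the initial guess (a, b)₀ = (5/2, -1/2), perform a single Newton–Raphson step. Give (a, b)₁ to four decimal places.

At (5/2, -1/2): F = (6.3750, -9.2500).
Jacobian J = [[-2·a·b - 3·b, -a^2 - 3·a + 4·b], [b - 2, a]].
At the point, J = [[4.0000, -15.7500], [-2.5000, 2.5000]] (det J = -29.3750).
Solving J·Δ = −F gives Δ = (-4.4170, -0.7170).
Then the next iterate is (a, b)₁ = (-1.9170, -1.2170).

(-1.9170, -1.2170)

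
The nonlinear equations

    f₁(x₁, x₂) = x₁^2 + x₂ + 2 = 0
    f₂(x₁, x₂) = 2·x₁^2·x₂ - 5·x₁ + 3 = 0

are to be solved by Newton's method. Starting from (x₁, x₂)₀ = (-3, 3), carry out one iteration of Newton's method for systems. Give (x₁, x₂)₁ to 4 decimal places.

(-0.3134, 5.1194)

At (-3, 3): F = (14.0000, 72.0000).
Jacobian J = [[2·x₁, 1], [4·x₁·x₂ - 5, 2·x₁^2]].
At the point, J = [[-6.0000, 1.0000], [-41.0000, 18.0000]] (det J = -67.0000).
Solving J·Δ = −F gives Δ = (2.6866, 2.1194).
Then the next iterate is (x₁, x₂)₁ = (-0.3134, 5.1194).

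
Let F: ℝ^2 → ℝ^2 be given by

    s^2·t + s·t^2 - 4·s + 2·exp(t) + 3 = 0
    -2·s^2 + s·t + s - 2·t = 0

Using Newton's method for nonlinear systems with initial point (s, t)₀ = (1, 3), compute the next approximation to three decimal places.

(13.501, -1.000)

At (1, 3): F = (51.17107, -4.000).
Jacobian J = [[2·s·t + t^2 - 4, s^2 + 2·s·t + 2·exp(t)], [-4·s + t + 1, s - 2]].
At the point, J = [[11.000, 47.17107], [0.000, -1.000]] (det J = -11.000).
Solving J·Δ = −F gives Δ = (12.501, -4.000).
Then the next iterate is (s, t)₁ = (13.501, -1.000).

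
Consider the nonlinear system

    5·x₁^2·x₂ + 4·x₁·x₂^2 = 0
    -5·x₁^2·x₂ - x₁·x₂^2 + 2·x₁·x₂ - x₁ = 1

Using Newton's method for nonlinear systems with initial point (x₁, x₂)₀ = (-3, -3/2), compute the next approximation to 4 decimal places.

At (-3, -3/2): F = (-94.5000, 85.2500).
Jacobian J = [[10·x₁·x₂ + 4·x₂^2, 5·x₁^2 + 8·x₁·x₂], [-10·x₁·x₂ - x₂^2 + 2·x₂ - 1, -5·x₁^2 - 2·x₁·x₂ + 2·x₁]].
At the point, J = [[54.0000, 81.0000], [-51.2500, -60.0000]] (det J = 911.2500).
Solving J·Δ = −F gives Δ = (1.3556, 0.2630).
Then the next iterate is (x₁, x₂)₁ = (-1.6444, -1.2370).

(-1.6444, -1.2370)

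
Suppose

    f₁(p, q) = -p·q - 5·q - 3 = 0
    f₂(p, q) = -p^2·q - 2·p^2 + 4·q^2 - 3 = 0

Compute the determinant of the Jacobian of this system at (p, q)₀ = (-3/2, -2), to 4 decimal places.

-36.5000

J = [[-q, -p - 5], [-2·p·q - 4·p, -p^2 + 8·q]].
At the point, J = [[2.0000, -3.5000], [0.0000, -18.2500]].
det J = -36.5000.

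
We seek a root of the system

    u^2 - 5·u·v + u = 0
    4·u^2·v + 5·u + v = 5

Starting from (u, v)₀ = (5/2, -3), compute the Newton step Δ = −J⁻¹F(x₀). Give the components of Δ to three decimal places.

At (5/2, -3): F = (46.250, -70.500).
Jacobian J = [[2·u - 5·v + 1, -5·u], [8·u·v + 5, 4·u^2 + 1]].
At the point, J = [[21.000, -12.500], [-55.000, 26.000]] (det J = -141.500).
Solving J·Δ = −F gives Δ = (2.270, 7.514).

(2.270, 7.514)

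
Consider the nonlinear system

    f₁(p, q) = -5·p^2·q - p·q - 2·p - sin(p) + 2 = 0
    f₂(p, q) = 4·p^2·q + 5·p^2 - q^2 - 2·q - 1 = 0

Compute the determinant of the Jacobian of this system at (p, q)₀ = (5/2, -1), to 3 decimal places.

788.779

J = [[-10·p·q - q - cos(p) - 2, -5·p^2 - p], [8·p·q + 10·p, 4·p^2 - 2·q - 2]].
At the point, J = [[24.80114, -33.750], [5.000, 25.000]].
det J = 788.779.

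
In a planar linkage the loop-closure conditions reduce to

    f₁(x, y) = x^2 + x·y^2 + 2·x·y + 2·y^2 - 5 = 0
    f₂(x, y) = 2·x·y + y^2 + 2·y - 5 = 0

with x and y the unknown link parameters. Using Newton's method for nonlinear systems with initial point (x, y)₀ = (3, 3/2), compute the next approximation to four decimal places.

At (3, 3/2): F = (24.2500, 9.2500).
Jacobian J = [[2·x + y^2 + 2·y, 2·x·y + 2·x + 4·y], [2·y, 2·x + 2·y + 2]].
At the point, J = [[11.2500, 21.0000], [3.0000, 11.0000]] (det J = 60.7500).
Solving J·Δ = −F gives Δ = (-1.1934, -0.5154).
Then the next iterate is (x, y)₁ = (1.8066, 0.9846).

(1.8066, 0.9846)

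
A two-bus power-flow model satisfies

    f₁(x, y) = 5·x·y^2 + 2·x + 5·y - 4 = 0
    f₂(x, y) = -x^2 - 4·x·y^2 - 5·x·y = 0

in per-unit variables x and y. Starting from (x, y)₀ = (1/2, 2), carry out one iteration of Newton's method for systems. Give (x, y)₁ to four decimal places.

(0.3836, 1.0374)

At (1/2, 2): F = (17.0000, -13.2500).
Jacobian J = [[5·y^2 + 2, 10·x·y + 5], [-2·x - 4·y^2 - 5·y, -8·x·y - 5·x]].
At the point, J = [[22.0000, 15.0000], [-27.0000, -10.5000]] (det J = 174.0000).
Solving J·Δ = −F gives Δ = (-0.1164, -0.9626).
Then the next iterate is (x, y)₁ = (0.3836, 1.0374).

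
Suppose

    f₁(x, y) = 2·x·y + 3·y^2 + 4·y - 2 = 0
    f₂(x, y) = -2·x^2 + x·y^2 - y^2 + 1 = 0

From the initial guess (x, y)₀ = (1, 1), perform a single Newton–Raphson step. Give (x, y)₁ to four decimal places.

(0.6667, 0.4722)

At (1, 1): F = (7.0000, -1.0000).
Jacobian J = [[2·y, 2·x + 6·y + 4], [-4·x + y^2, 2·x·y - 2·y]].
At the point, J = [[2.0000, 12.0000], [-3.0000, 0.0000]] (det J = 36.0000).
Solving J·Δ = −F gives Δ = (-0.3333, -0.5278).
Then the next iterate is (x, y)₁ = (0.6667, 0.4722).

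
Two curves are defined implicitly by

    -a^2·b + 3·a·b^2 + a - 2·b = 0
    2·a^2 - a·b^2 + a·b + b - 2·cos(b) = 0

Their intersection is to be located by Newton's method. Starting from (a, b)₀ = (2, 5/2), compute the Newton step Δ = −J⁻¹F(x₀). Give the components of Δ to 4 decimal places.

(-1.5931, -0.3736)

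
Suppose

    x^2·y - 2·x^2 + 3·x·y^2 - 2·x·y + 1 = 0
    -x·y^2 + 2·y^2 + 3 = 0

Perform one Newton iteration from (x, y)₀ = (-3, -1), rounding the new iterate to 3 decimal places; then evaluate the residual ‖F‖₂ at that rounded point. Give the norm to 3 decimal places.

12.789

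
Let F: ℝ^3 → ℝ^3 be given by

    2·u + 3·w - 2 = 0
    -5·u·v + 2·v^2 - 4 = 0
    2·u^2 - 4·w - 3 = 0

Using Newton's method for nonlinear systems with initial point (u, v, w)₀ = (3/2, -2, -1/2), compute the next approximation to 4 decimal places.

(1.1731, -0.9851, -0.1154)

At (3/2, -2, -1/2): F = (-0.5000, 19.0000, 3.5000).
Jacobian J = [[2, 0, 3], [-5·v, -5·u + 4·v, 0], [4·u, 0, -4]].
At the point, J = [[2.0000, 0.0000, 3.0000], [10.0000, -15.5000, 0.0000], [6.0000, 0.0000, -4.0000]] (det J = 403.0000).
Solving J·Δ = −F gives Δ = (-0.3269, 1.0149, 0.3846).
Then the next iterate is (u, v, w)₁ = (1.1731, -0.9851, -0.1154).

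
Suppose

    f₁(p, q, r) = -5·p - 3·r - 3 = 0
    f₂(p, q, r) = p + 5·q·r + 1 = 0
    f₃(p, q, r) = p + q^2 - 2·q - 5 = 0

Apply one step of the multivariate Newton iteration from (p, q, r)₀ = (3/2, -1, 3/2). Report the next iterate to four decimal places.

(-0.2007, -1.5502, -0.6654)

At (3/2, -1, 3/2): F = (-15.0000, -5.0000, -0.5000).
Jacobian J = [[-5, 0, -3], [1, 5·r, 5·q], [1, 2·q - 2, 0]].
At the point, J = [[-5.0000, 0.0000, -3.0000], [1.0000, 7.5000, -5.0000], [1.0000, -4.0000, 0.0000]] (det J = 134.5000).
Solving J·Δ = −F gives Δ = (-1.7007, -0.5502, -2.1654).
Then the next iterate is (p, q, r)₁ = (-0.2007, -1.5502, -0.6654).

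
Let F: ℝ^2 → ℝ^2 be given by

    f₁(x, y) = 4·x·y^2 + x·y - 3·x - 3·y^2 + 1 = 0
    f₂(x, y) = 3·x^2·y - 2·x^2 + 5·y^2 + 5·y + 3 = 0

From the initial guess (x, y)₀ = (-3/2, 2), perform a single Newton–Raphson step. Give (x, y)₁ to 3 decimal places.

At (-3/2, 2): F = (-33.500, 42.000).
Jacobian J = [[4·y^2 + y - 3, 8·x·y + x - 6·y], [6·x·y - 4·x, 3·x^2 + 10·y + 5]].
At the point, J = [[15.000, -37.500], [-12.000, 31.750]] (det J = 26.250).
Solving J·Δ = −F gives Δ = (-19.481, -8.686).
Then the next iterate is (x, y)₁ = (-20.981, -6.686).

(-20.981, -6.686)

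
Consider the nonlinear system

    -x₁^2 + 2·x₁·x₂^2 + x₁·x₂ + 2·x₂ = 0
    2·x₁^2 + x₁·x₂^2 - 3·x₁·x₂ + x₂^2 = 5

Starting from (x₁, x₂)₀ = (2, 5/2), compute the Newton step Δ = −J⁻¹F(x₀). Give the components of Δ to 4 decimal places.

(1.8571, -2.1429)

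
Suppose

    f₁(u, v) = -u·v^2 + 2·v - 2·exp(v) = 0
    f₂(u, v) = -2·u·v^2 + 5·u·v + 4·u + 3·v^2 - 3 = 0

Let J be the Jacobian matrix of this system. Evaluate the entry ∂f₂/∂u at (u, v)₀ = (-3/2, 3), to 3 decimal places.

1.000

∂f₂/∂u = -2·v^2 + 5·v + 4.
At (-3/2, 3) this is 1.000.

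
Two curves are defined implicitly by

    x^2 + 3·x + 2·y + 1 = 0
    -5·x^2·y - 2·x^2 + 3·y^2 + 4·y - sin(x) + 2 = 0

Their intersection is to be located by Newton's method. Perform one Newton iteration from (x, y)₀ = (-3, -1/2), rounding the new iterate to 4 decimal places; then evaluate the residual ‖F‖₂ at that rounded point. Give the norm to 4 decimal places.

At (-3, -1/2): F = (0.0000, 5.391120).
Jacobian J = [[2·x + 3, 2], [-10·x·y - 4·x - cos(x), -5·x^2 + 6·y + 4]].
At the point, J = [[-3.0000, 2.0000], [-2.010008, -44.0000]] (det J = 136.020015).
Solving J·Δ = −F gives Δ = (0.0793, 0.1189).
Then the next iterate is (x, y)₁ = (-2.9207, -0.3811).
Re-evaluating at (-2.9207, -0.3811): F = (0.006188, 0.324281), so ‖F‖₂ = 0.3243.

0.3243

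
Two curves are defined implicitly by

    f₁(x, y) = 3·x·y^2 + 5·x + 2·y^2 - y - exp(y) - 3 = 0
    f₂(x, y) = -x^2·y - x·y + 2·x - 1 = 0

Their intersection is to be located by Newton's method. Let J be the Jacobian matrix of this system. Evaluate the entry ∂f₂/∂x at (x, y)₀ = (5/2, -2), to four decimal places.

∂f₂/∂x = -2·x·y - y + 2.
At (5/2, -2) this is 14.0000.

14.0000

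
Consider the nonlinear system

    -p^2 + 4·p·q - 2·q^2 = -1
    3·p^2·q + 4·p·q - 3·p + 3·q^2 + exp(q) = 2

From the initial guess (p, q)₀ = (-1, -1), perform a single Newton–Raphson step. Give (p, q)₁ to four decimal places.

(0.0000, -0.3414)

At (-1, -1): F = (2.0000, 5.367879).
Jacobian J = [[-2·p + 4·q, 4·p - 4·q], [6·p·q + 4·q - 3, 3·p^2 + 4·p + 6·q + exp(q)]].
At the point, J = [[-2.0000, 0.0000], [-1.0000, -6.632121]] (det J = 13.264241).
Solving J·Δ = −F gives Δ = (1.0000, 0.6586).
Then the next iterate is (p, q)₁ = (0.0000, -0.3414).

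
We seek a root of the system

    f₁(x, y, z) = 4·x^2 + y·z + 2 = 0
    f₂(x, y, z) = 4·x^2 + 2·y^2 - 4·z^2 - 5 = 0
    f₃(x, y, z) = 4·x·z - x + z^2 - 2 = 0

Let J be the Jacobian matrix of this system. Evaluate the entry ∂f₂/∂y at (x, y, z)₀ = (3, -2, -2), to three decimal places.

-8.000

∂f₂/∂y = 4·y.
At (3, -2, -2) this is -8.000.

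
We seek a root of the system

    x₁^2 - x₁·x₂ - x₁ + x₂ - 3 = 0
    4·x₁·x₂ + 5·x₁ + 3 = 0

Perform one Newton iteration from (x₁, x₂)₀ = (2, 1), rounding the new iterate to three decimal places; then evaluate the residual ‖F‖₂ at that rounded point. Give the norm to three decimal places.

At (2, 1): F = (-2.000, 21.000).
Jacobian J = [[2·x₁ - x₂ - 1, -x₁ + 1], [4·x₂ + 5, 4·x₁]].
At the point, J = [[2.000, -1.000], [9.000, 8.000]] (det J = 25.000).
Solving J·Δ = −F gives Δ = (-0.200, -2.400).
Then the next iterate is (x₁, x₂)₁ = (1.800, -1.400).
Re-evaluating at (1.800, -1.400): F = (-0.440, 1.920), so ‖F‖₂ = 1.970.

1.970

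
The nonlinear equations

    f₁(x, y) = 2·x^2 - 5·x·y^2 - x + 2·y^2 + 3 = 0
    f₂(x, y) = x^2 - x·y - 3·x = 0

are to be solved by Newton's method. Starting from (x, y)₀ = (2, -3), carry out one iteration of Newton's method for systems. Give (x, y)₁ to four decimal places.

At (2, -3): F = (-63.0000, 4.0000).
Jacobian J = [[4·x - 5·y^2 - 1, -10·x·y + 4·y], [2·x - y - 3, -x]].
At the point, J = [[-38.0000, 48.0000], [4.0000, -2.0000]] (det J = -116.0000).
Solving J·Δ = −F gives Δ = (-0.5690, 0.8621).
Then the next iterate is (x, y)₁ = (1.4310, -2.1379).

(1.4310, -2.1379)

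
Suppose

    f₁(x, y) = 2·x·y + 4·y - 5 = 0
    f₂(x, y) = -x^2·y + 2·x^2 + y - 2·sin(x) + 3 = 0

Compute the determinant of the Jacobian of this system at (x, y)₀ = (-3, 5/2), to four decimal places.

J = [[2·y, 2·x + 4], [-2·x·y + 4·x - 2·cos(x), -x^2 + 1]].
At the point, J = [[5.0000, -2.0000], [4.979985, -8.0000]].
det J = -30.0400.

-30.0400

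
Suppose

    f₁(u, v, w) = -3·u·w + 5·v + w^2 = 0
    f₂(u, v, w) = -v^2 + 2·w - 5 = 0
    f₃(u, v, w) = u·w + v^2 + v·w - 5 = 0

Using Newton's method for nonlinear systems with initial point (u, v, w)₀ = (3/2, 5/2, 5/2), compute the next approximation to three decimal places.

At (3/2, 5/2, 5/2): F = (7.500, -6.250, 11.250).
Jacobian J = [[-3·w, 5, -3·u + 2·w], [0, -2·v, 2], [w, 2·v + w, u + v]].
At the point, J = [[-7.500, 5.000, 0.500], [0.000, -5.000, 2.000], [2.500, 7.500, 4.000]] (det J = 293.750).
Solving J·Δ = −F gives Δ = (0.069, -1.367, -0.293).
Then the next iterate is (u, v, w)₁ = (1.569, 1.133, 2.207).

(1.569, 1.133, 2.207)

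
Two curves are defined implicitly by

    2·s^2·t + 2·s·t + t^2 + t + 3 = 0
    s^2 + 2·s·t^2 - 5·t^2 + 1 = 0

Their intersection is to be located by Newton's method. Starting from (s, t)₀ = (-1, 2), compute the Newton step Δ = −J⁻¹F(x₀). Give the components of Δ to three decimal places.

(1.488, -0.610)

At (-1, 2): F = (9.000, -26.000).
Jacobian J = [[4·s·t + 2·t, 2·s^2 + 2·s + 2·t + 1], [2·s + 2·t^2, 4·s·t - 10·t]].
At the point, J = [[-4.000, 5.000], [6.000, -28.000]] (det J = 82.000).
Solving J·Δ = −F gives Δ = (1.488, -0.610).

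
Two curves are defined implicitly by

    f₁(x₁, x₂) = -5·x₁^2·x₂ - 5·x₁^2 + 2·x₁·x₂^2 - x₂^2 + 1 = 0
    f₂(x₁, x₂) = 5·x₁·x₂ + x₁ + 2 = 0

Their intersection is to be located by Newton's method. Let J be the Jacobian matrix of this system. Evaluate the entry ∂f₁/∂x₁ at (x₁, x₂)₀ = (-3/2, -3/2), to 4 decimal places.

-3.0000

∂f₁/∂x₁ = -10·x₁·x₂ - 10·x₁ + 2·x₂^2.
At (-3/2, -3/2) this is -3.0000.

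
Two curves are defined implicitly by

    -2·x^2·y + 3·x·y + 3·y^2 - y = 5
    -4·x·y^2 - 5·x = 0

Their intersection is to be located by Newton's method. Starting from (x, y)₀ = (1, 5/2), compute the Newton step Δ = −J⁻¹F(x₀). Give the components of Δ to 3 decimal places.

(-0.350, -0.975)

At (1, 5/2): F = (13.750, -30.000).
Jacobian J = [[-4·x·y + 3·y, -2·x^2 + 3·x + 6·y - 1], [-4·y^2 - 5, -8·x·y]].
At the point, J = [[-2.500, 15.000], [-30.000, -20.000]] (det J = 500.000).
Solving J·Δ = −F gives Δ = (-0.350, -0.975).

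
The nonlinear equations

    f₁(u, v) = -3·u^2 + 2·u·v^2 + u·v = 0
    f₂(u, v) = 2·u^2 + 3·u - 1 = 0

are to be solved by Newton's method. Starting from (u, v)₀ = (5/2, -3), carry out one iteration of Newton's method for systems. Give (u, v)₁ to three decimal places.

(1.038, -2.318)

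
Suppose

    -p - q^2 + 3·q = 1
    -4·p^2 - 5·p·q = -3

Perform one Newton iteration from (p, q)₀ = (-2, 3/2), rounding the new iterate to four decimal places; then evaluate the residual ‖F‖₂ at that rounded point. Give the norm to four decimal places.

At (-2, 3/2): F = (3.2500, 2.0000).
Jacobian J = [[-1, -2·q + 3], [-8·p - 5·q, -5·p]].
At the point, J = [[-1.0000, 0.0000], [8.5000, 10.0000]] (det J = -10.0000).
Solving J·Δ = −F gives Δ = (3.2500, -2.9625).
Then the next iterate is (p, q)₁ = (1.2500, -1.4625).
Re-evaluating at (1.2500, -1.4625): F = (-8.776406, 5.890625), so ‖F‖₂ = 10.5700.

10.5700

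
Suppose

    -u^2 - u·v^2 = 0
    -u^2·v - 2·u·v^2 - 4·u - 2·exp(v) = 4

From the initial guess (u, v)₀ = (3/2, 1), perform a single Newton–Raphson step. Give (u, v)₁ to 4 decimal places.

At (3/2, 1): F = (-3.7500, -20.686564).
Jacobian J = [[-2·u - v^2, -2·u·v], [-2·u·v - 2·v^2 - 4, -u^2 - 4·u·v - 2·exp(v)]].
At the point, J = [[-4.0000, -3.0000], [-9.0000, -13.686564]] (det J = 27.746255).
Solving J·Δ = −F gives Δ = (0.3869, -1.7659).
Then the next iterate is (u, v)₁ = (1.8869, -0.7659).

(1.8869, -0.7659)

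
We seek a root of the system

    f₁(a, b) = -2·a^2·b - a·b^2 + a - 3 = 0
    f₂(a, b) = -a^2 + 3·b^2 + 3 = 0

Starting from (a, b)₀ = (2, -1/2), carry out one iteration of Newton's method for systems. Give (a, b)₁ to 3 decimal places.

(1.765, -0.270)

At (2, -1/2): F = (2.500, -0.250).
Jacobian J = [[-4·a·b - b^2 + 1, -2·a^2 - 2·a·b], [-2·a, 6·b]].
At the point, J = [[4.750, -6.000], [-4.000, -3.000]] (det J = -38.250).
Solving J·Δ = −F gives Δ = (-0.235, 0.230).
Then the next iterate is (a, b)₁ = (1.765, -0.270).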